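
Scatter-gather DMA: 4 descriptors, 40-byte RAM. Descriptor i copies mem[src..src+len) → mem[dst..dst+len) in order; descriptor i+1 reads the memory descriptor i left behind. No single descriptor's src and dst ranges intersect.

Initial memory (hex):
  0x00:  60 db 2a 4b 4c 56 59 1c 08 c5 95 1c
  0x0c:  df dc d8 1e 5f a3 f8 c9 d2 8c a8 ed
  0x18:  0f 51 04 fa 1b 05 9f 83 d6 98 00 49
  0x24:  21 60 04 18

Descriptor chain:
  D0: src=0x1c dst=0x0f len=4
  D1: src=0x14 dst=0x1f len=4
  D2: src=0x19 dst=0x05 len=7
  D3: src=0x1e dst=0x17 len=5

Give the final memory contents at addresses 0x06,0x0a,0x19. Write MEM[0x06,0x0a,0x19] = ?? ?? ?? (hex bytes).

MEM[0x06,0x0a,0x19] = 04 9f 8c

[0] 0x1c->0x0f len=4 : 1b 05 9f 83
[1] 0x14->0x1f len=4 : d2 8c a8 ed
[2] 0x19->0x05 len=7 : 51 04 fa 1b 05 9f d2
[3] 0x1e->0x17 len=5 : 9f d2 8c a8 ed
query mem[0x06]=0x04, mem[0x0a]=0x9f, mem[0x19]=0x8c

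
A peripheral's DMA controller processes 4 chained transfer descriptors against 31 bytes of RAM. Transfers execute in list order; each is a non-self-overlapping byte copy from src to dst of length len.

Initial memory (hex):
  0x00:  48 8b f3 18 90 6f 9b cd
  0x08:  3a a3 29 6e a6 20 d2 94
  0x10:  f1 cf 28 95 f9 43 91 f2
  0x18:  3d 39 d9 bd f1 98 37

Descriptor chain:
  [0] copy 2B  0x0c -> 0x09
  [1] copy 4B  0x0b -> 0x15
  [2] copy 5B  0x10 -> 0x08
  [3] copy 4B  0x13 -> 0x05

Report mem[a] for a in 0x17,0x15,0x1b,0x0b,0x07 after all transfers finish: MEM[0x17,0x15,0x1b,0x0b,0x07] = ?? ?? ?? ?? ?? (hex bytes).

#0 dst[0x09+2] := {0xa6,0x20}
#1 dst[0x15+4] := {0x6e,0xa6,0x20,0xd2}
#2 dst[0x08+5] := {0xf1,0xcf,0x28,0x95,0xf9}
#3 dst[0x05+4] := {0x95,0xf9,0x6e,0xa6}
query mem[0x17]=0x20, mem[0x15]=0x6e, mem[0x1b]=0xbd, mem[0x0b]=0x95, mem[0x07]=0x6e

MEM[0x17,0x15,0x1b,0x0b,0x07] = 20 6e bd 95 6e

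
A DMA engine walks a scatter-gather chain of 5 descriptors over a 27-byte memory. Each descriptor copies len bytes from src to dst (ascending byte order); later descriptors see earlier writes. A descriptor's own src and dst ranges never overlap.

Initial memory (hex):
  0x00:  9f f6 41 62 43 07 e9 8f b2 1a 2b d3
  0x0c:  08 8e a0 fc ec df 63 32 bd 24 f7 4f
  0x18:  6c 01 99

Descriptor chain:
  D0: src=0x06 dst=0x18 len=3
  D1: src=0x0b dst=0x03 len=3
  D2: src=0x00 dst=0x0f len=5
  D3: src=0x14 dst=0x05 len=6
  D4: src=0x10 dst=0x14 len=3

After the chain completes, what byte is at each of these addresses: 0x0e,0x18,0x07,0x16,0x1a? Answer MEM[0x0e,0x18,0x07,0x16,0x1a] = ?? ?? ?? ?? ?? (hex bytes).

  after D0: wrote 3B at 0x18 = e98fb2
  after D1: wrote 3B at 0x03 = d3088e
  after D2: wrote 5B at 0x0f = 9ff641d308
  after D3: wrote 6B at 0x05 = bd24f74fe98f
  after D4: wrote 3B at 0x14 = f641d3
query mem[0x0e]=0xa0, mem[0x18]=0xe9, mem[0x07]=0xf7, mem[0x16]=0xd3, mem[0x1a]=0xb2

MEM[0x0e,0x18,0x07,0x16,0x1a] = a0 e9 f7 d3 b2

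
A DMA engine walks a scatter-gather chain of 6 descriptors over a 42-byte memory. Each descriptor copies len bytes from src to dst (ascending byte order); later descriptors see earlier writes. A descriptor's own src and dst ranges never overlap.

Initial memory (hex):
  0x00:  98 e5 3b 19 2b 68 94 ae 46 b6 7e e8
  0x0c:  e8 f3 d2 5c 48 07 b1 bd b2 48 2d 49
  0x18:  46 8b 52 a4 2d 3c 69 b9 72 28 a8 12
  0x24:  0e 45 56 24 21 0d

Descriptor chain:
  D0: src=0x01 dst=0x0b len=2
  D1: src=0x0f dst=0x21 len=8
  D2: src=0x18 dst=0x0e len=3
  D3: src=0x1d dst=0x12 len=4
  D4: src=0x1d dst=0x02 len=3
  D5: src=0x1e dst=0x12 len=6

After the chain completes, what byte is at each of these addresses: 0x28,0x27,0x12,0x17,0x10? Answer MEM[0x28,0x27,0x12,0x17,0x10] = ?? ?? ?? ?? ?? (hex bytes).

MEM[0x28,0x27,0x12,0x17,0x10] = 2d 48 69 07 52

[0] 0x01->0x0b len=2 : e5 3b
[1] 0x0f->0x21 len=8 : 5c 48 07 b1 bd b2 48 2d
[2] 0x18->0x0e len=3 : 46 8b 52
[3] 0x1d->0x12 len=4 : 3c 69 b9 72
[4] 0x1d->0x02 len=3 : 3c 69 b9
[5] 0x1e->0x12 len=6 : 69 b9 72 5c 48 07
query mem[0x28]=0x2d, mem[0x27]=0x48, mem[0x12]=0x69, mem[0x17]=0x07, mem[0x10]=0x52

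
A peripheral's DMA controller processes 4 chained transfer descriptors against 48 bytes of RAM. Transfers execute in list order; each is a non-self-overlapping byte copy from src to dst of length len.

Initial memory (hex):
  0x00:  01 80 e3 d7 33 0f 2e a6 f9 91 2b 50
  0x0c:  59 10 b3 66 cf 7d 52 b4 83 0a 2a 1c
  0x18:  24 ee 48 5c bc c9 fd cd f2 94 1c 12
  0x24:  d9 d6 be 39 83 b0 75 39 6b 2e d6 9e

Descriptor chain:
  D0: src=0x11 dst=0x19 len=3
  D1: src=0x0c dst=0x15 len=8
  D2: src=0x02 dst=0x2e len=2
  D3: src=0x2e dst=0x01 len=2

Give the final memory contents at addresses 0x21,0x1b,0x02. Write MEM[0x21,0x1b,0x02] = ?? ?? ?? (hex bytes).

  after D0: wrote 3B at 0x19 = 7d52b4
  after D1: wrote 8B at 0x15 = 5910b366cf7d52b4
  after D2: wrote 2B at 0x2e = e3d7
  after D3: wrote 2B at 0x01 = e3d7
query mem[0x21]=0x94, mem[0x1b]=0x52, mem[0x02]=0xd7

MEM[0x21,0x1b,0x02] = 94 52 d7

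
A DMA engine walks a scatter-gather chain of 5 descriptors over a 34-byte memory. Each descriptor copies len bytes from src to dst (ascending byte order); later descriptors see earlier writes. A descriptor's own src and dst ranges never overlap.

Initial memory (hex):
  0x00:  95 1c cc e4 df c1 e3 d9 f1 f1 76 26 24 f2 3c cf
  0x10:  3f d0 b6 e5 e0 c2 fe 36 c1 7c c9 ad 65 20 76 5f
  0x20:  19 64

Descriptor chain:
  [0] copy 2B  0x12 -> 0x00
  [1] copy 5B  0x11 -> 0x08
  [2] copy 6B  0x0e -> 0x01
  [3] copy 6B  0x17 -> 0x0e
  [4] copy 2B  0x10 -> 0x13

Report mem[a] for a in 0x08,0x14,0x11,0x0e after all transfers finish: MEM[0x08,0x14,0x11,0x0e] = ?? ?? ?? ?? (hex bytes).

D0: mem[0x00..0x01] <- [b6 e5]
D1: mem[0x08..0x0c] <- [d0 b6 e5 e0 c2]
D2: mem[0x01..0x06] <- [3c cf 3f d0 b6 e5]
D3: mem[0x0e..0x13] <- [36 c1 7c c9 ad 65]
D4: mem[0x13..0x14] <- [7c c9]
query mem[0x08]=0xd0, mem[0x14]=0xc9, mem[0x11]=0xc9, mem[0x0e]=0x36

MEM[0x08,0x14,0x11,0x0e] = d0 c9 c9 36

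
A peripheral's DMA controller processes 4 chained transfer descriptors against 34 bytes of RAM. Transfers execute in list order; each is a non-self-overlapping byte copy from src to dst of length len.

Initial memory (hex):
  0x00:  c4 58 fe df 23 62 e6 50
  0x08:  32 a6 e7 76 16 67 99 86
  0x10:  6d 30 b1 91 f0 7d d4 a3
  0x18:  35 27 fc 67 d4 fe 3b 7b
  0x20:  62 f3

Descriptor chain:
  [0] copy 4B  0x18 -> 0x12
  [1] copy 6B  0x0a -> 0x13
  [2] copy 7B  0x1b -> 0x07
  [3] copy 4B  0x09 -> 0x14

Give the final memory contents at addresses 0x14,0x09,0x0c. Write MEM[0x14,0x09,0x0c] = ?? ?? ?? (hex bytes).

MEM[0x14,0x09,0x0c] = fe fe 62

  after D0: wrote 4B at 0x12 = 3527fc67
  after D1: wrote 6B at 0x13 = e77616679986
  after D2: wrote 7B at 0x07 = 67d4fe3b7b62f3
  after D3: wrote 4B at 0x14 = fe3b7b62
query mem[0x14]=0xfe, mem[0x09]=0xfe, mem[0x0c]=0x62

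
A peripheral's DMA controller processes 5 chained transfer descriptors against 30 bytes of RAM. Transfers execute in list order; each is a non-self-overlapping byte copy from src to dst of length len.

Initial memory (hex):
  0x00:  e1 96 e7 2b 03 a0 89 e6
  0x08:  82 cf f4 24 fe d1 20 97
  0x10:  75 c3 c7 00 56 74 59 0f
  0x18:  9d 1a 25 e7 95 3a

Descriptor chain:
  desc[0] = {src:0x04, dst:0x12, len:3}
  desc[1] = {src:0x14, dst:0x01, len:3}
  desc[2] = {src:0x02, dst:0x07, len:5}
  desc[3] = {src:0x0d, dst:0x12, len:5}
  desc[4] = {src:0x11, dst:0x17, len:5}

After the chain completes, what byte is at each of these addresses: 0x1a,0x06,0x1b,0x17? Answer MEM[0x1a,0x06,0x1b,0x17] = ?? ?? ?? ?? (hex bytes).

MEM[0x1a,0x06,0x1b,0x17] = 97 89 75 c3

#0 dst[0x12+3] := {0x03,0xa0,0x89}
#1 dst[0x01+3] := {0x89,0x74,0x59}
#2 dst[0x07+5] := {0x74,0x59,0x03,0xa0,0x89}
#3 dst[0x12+5] := {0xd1,0x20,0x97,0x75,0xc3}
#4 dst[0x17+5] := {0xc3,0xd1,0x20,0x97,0x75}
query mem[0x1a]=0x97, mem[0x06]=0x89, mem[0x1b]=0x75, mem[0x17]=0xc3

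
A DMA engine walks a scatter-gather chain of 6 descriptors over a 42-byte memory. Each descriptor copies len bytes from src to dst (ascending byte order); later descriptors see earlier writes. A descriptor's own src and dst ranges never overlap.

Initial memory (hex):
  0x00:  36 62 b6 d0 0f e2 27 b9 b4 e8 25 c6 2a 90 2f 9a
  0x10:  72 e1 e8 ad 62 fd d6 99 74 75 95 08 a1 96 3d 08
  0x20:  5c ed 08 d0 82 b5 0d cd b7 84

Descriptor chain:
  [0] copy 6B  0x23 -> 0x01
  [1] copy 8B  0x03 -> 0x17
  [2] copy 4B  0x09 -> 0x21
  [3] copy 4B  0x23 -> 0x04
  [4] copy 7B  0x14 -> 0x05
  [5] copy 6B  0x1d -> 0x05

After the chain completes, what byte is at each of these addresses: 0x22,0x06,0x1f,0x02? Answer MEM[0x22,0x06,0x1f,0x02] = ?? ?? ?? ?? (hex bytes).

MEM[0x22,0x06,0x1f,0x02] = 25 25 08 82

[0] 0x23->0x01 len=6 : d0 82 b5 0d cd b7
[1] 0x03->0x17 len=8 : b5 0d cd b7 b9 b4 e8 25
[2] 0x09->0x21 len=4 : e8 25 c6 2a
[3] 0x23->0x04 len=4 : c6 2a b5 0d
[4] 0x14->0x05 len=7 : 62 fd d6 b5 0d cd b7
[5] 0x1d->0x05 len=6 : e8 25 08 5c e8 25
query mem[0x22]=0x25, mem[0x06]=0x25, mem[0x1f]=0x08, mem[0x02]=0x82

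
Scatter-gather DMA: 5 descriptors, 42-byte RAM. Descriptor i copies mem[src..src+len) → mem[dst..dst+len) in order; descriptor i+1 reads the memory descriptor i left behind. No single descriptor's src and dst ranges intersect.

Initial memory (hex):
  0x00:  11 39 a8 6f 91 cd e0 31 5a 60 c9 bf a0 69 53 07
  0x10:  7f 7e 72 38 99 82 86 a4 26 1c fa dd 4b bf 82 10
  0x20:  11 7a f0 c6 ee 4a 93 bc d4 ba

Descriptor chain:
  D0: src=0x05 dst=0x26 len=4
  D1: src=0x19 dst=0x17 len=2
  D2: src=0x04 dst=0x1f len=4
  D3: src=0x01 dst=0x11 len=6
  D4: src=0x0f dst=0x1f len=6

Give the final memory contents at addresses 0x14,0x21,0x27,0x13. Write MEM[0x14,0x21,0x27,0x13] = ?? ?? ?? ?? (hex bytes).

D0: mem[0x26..0x29] <- [cd e0 31 5a]
D1: mem[0x17..0x18] <- [1c fa]
D2: mem[0x1f..0x22] <- [91 cd e0 31]
D3: mem[0x11..0x16] <- [39 a8 6f 91 cd e0]
D4: mem[0x1f..0x24] <- [07 7f 39 a8 6f 91]
query mem[0x14]=0x91, mem[0x21]=0x39, mem[0x27]=0xe0, mem[0x13]=0x6f

MEM[0x14,0x21,0x27,0x13] = 91 39 e0 6f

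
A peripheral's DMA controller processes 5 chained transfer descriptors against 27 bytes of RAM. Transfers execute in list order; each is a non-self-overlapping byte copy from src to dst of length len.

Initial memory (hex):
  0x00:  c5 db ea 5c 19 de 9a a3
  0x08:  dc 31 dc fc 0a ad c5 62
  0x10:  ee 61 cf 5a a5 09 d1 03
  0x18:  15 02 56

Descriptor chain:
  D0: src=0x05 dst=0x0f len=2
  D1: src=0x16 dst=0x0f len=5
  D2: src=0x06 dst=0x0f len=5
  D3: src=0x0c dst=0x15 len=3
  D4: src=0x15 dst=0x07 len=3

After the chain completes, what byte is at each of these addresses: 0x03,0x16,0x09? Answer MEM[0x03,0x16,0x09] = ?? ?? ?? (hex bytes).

D0: mem[0x0f..0x10] <- [de 9a]
D1: mem[0x0f..0x13] <- [d1 03 15 02 56]
D2: mem[0x0f..0x13] <- [9a a3 dc 31 dc]
D3: mem[0x15..0x17] <- [0a ad c5]
D4: mem[0x07..0x09] <- [0a ad c5]
query mem[0x03]=0x5c, mem[0x16]=0xad, mem[0x09]=0xc5

MEM[0x03,0x16,0x09] = 5c ad c5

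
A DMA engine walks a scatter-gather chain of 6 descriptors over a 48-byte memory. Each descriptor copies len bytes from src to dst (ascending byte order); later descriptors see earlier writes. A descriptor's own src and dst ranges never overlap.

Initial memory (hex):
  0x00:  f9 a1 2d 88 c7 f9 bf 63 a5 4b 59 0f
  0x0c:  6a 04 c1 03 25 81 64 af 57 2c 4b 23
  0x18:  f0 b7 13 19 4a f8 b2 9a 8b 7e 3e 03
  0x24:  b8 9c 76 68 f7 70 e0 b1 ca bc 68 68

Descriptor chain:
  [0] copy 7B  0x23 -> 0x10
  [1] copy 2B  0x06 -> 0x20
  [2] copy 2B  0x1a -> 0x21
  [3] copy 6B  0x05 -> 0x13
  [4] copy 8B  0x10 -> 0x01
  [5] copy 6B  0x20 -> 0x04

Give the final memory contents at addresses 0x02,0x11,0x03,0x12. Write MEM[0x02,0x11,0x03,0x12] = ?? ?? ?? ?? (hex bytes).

MEM[0x02,0x11,0x03,0x12] = b8 b8 9c 9c

  after D0: wrote 7B at 0x10 = 03b89c7668f770
  after D1: wrote 2B at 0x20 = bf63
  after D2: wrote 2B at 0x21 = 1319
  after D3: wrote 6B at 0x13 = f9bf63a54b59
  after D4: wrote 8B at 0x01 = 03b89cf9bf63a54b
  after D5: wrote 6B at 0x04 = bf131903b89c
query mem[0x02]=0xb8, mem[0x11]=0xb8, mem[0x03]=0x9c, mem[0x12]=0x9c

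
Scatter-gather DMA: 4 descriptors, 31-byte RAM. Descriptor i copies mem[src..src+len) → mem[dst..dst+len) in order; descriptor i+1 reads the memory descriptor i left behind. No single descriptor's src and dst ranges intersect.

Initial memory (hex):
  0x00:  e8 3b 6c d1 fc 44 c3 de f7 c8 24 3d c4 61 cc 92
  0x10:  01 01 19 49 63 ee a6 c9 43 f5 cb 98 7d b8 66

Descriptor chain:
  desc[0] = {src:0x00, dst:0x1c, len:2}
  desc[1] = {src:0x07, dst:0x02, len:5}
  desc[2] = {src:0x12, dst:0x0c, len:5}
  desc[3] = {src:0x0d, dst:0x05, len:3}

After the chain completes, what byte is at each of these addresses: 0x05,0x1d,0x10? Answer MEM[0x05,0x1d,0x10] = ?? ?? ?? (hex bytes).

D0: mem[0x1c..0x1d] <- [e8 3b]
D1: mem[0x02..0x06] <- [de f7 c8 24 3d]
D2: mem[0x0c..0x10] <- [19 49 63 ee a6]
D3: mem[0x05..0x07] <- [49 63 ee]
query mem[0x05]=0x49, mem[0x1d]=0x3b, mem[0x10]=0xa6

MEM[0x05,0x1d,0x10] = 49 3b a6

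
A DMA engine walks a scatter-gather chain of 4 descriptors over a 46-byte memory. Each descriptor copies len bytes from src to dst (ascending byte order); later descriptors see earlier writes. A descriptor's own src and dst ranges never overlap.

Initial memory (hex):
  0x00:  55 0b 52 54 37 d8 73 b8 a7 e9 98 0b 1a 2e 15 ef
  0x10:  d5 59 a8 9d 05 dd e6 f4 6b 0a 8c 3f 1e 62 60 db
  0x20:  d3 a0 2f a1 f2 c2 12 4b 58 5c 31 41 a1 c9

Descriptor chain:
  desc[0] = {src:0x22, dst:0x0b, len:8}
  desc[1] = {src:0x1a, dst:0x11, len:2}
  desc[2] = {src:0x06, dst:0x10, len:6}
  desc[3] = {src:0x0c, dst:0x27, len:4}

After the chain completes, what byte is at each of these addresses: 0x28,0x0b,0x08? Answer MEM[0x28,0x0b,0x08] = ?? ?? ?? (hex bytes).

MEM[0x28,0x0b,0x08] = f2 2f a7

#0 dst[0x0b+8] := {0x2f,0xa1,0xf2,0xc2,0x12,0x4b,0x58,0x5c}
#1 dst[0x11+2] := {0x8c,0x3f}
#2 dst[0x10+6] := {0x73,0xb8,0xa7,0xe9,0x98,0x2f}
#3 dst[0x27+4] := {0xa1,0xf2,0xc2,0x12}
query mem[0x28]=0xf2, mem[0x0b]=0x2f, mem[0x08]=0xa7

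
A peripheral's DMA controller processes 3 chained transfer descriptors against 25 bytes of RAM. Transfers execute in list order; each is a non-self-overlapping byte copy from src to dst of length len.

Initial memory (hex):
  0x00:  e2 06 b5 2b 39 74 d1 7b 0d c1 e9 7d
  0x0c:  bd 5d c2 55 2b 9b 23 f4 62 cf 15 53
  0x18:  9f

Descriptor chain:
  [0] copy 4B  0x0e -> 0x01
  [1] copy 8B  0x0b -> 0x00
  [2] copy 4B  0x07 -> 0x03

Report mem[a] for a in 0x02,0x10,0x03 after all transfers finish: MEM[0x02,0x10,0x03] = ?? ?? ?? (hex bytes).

MEM[0x02,0x10,0x03] = 5d 2b 23

D0: mem[0x01..0x04] <- [c2 55 2b 9b]
D1: mem[0x00..0x07] <- [7d bd 5d c2 55 2b 9b 23]
D2: mem[0x03..0x06] <- [23 0d c1 e9]
query mem[0x02]=0x5d, mem[0x10]=0x2b, mem[0x03]=0x23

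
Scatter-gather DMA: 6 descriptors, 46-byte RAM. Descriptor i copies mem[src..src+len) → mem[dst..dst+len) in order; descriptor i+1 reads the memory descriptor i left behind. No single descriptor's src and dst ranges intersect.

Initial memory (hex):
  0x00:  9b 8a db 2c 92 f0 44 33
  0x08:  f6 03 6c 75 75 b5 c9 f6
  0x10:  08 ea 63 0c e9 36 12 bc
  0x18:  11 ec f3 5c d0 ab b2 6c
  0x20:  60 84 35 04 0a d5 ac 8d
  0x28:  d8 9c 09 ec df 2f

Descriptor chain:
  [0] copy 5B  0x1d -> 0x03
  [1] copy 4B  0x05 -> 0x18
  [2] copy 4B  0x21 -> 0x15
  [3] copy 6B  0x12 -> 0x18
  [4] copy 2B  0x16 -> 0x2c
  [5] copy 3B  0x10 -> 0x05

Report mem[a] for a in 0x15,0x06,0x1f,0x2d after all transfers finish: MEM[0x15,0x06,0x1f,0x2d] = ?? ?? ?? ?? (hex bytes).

MEM[0x15,0x06,0x1f,0x2d] = 84 ea 6c 04

  after D0: wrote 5B at 0x03 = abb26c6084
  after D1: wrote 4B at 0x18 = 6c6084f6
  after D2: wrote 4B at 0x15 = 8435040a
  after D3: wrote 6B at 0x18 = 630ce9843504
  after D4: wrote 2B at 0x2c = 3504
  after D5: wrote 3B at 0x05 = 08ea63
query mem[0x15]=0x84, mem[0x06]=0xea, mem[0x1f]=0x6c, mem[0x2d]=0x04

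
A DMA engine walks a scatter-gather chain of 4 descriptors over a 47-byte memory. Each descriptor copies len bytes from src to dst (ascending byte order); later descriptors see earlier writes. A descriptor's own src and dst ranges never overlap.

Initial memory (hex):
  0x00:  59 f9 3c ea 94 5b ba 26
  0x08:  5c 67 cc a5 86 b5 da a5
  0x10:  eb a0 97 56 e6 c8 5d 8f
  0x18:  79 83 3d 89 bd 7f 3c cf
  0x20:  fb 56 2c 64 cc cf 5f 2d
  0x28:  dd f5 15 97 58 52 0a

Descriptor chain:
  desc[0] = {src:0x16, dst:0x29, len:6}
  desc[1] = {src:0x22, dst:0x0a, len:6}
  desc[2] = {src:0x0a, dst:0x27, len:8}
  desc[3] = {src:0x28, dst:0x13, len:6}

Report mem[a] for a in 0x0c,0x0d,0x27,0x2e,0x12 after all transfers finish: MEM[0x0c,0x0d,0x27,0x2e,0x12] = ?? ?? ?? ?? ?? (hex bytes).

#0 dst[0x29+6] := {0x5d,0x8f,0x79,0x83,0x3d,0x89}
#1 dst[0x0a+6] := {0x2c,0x64,0xcc,0xcf,0x5f,0x2d}
#2 dst[0x27+8] := {0x2c,0x64,0xcc,0xcf,0x5f,0x2d,0xeb,0xa0}
#3 dst[0x13+6] := {0x64,0xcc,0xcf,0x5f,0x2d,0xeb}
query mem[0x0c]=0xcc, mem[0x0d]=0xcf, mem[0x27]=0x2c, mem[0x2e]=0xa0, mem[0x12]=0x97

MEM[0x0c,0x0d,0x27,0x2e,0x12] = cc cf 2c a0 97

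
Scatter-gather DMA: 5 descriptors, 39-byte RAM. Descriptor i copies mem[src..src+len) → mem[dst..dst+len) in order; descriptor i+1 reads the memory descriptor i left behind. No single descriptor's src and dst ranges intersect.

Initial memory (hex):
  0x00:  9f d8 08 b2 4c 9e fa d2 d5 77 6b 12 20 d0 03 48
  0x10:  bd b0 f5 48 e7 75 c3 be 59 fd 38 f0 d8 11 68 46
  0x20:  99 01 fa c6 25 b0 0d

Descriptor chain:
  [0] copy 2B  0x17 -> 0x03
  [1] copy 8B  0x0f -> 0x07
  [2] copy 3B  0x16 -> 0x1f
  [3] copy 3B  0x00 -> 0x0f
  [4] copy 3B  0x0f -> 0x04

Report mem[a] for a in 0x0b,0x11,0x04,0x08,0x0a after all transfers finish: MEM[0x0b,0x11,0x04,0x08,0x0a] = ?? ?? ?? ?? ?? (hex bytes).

MEM[0x0b,0x11,0x04,0x08,0x0a] = 48 08 9f bd f5

[0] 0x17->0x03 len=2 : be 59
[1] 0x0f->0x07 len=8 : 48 bd b0 f5 48 e7 75 c3
[2] 0x16->0x1f len=3 : c3 be 59
[3] 0x00->0x0f len=3 : 9f d8 08
[4] 0x0f->0x04 len=3 : 9f d8 08
query mem[0x0b]=0x48, mem[0x11]=0x08, mem[0x04]=0x9f, mem[0x08]=0xbd, mem[0x0a]=0xf5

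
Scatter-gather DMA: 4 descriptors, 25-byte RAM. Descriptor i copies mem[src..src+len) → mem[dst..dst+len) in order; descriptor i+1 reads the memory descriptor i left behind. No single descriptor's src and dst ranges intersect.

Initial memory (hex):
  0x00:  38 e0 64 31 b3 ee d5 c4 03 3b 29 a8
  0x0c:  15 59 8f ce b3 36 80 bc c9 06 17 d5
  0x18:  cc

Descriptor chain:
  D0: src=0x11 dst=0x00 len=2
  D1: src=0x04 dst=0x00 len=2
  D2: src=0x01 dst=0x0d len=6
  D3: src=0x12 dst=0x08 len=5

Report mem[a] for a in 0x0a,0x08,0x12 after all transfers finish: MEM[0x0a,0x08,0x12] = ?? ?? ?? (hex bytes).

[0] 0x11->0x00 len=2 : 36 80
[1] 0x04->0x00 len=2 : b3 ee
[2] 0x01->0x0d len=6 : ee 64 31 b3 ee d5
[3] 0x12->0x08 len=5 : d5 bc c9 06 17
query mem[0x0a]=0xc9, mem[0x08]=0xd5, mem[0x12]=0xd5

MEM[0x0a,0x08,0x12] = c9 d5 d5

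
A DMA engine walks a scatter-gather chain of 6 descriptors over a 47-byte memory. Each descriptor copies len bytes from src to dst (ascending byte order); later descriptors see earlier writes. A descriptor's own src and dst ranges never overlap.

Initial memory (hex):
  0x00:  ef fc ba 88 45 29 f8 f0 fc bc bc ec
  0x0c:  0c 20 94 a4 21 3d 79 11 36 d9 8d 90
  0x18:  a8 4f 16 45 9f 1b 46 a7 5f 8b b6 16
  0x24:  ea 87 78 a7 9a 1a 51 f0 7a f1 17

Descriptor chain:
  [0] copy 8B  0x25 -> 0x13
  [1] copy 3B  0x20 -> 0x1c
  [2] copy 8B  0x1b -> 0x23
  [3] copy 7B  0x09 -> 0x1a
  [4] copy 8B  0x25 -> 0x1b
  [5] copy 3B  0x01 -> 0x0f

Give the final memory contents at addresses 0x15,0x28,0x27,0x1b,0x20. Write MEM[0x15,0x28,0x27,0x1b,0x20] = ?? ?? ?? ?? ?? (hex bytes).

[0] 0x25->0x13 len=8 : 87 78 a7 9a 1a 51 f0 7a
[1] 0x20->0x1c len=3 : 5f 8b b6
[2] 0x1b->0x23 len=8 : 45 5f 8b b6 a7 5f 8b b6
[3] 0x09->0x1a len=7 : bc bc ec 0c 20 94 a4
[4] 0x25->0x1b len=8 : 8b b6 a7 5f 8b b6 f0 7a
[5] 0x01->0x0f len=3 : fc ba 88
query mem[0x15]=0xa7, mem[0x28]=0x5f, mem[0x27]=0xa7, mem[0x1b]=0x8b, mem[0x20]=0xb6

MEM[0x15,0x28,0x27,0x1b,0x20] = a7 5f a7 8b b6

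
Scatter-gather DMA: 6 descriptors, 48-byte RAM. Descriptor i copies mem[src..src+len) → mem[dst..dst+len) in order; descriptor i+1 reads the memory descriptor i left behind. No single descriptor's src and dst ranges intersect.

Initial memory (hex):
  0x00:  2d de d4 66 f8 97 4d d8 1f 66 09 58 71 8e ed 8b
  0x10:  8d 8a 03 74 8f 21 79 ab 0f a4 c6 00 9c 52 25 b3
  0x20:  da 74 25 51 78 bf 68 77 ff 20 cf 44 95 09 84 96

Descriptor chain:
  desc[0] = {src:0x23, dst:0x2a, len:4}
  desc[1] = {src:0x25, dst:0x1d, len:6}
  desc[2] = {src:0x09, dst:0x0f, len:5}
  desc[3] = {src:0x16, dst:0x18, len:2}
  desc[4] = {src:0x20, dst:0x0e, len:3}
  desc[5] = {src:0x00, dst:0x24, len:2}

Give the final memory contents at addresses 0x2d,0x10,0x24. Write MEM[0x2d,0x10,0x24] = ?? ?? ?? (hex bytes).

MEM[0x2d,0x10,0x24] = 68 51 2d

[0] 0x23->0x2a len=4 : 51 78 bf 68
[1] 0x25->0x1d len=6 : bf 68 77 ff 20 51
[2] 0x09->0x0f len=5 : 66 09 58 71 8e
[3] 0x16->0x18 len=2 : 79 ab
[4] 0x20->0x0e len=3 : ff 20 51
[5] 0x00->0x24 len=2 : 2d de
query mem[0x2d]=0x68, mem[0x10]=0x51, mem[0x24]=0x2d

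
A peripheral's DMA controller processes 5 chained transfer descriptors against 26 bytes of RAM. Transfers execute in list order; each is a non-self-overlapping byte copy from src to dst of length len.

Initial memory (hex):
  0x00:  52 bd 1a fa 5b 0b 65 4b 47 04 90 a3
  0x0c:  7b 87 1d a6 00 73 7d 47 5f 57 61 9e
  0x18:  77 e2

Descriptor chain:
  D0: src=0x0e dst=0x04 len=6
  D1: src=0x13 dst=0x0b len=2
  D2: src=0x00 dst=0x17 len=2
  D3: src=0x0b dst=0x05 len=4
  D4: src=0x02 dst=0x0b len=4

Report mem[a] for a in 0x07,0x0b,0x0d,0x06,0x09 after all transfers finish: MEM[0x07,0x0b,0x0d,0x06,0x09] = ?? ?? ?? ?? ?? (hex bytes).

MEM[0x07,0x0b,0x0d,0x06,0x09] = 87 1a 1d 5f 47

  after D0: wrote 6B at 0x04 = 1da600737d47
  after D1: wrote 2B at 0x0b = 475f
  after D2: wrote 2B at 0x17 = 52bd
  after D3: wrote 4B at 0x05 = 475f871d
  after D4: wrote 4B at 0x0b = 1afa1d47
query mem[0x07]=0x87, mem[0x0b]=0x1a, mem[0x0d]=0x1d, mem[0x06]=0x5f, mem[0x09]=0x47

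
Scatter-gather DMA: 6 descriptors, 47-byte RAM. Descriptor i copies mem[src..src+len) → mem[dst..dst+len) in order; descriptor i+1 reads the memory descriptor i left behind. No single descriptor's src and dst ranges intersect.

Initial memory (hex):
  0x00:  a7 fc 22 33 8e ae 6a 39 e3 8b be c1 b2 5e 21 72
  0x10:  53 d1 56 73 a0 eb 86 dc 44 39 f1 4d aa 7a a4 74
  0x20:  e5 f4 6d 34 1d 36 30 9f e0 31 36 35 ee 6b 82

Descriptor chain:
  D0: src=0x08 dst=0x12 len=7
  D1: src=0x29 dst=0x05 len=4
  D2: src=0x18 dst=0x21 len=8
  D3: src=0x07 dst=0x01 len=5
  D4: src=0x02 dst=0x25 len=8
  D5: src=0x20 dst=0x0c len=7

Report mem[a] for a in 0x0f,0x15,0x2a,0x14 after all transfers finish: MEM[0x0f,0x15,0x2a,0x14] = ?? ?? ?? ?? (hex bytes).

  after D0: wrote 7B at 0x12 = e38bbec1b25e21
  after D1: wrote 4B at 0x05 = 313635ee
  after D2: wrote 8B at 0x21 = 2139f14daa7aa474
  after D3: wrote 5B at 0x01 = 35ee8bbec1
  after D4: wrote 8B at 0x25 = ee8bbec13635ee8b
  after D5: wrote 7B at 0x0c = e52139f14dee8b
query mem[0x0f]=0xf1, mem[0x15]=0xc1, mem[0x2a]=0x35, mem[0x14]=0xbe

MEM[0x0f,0x15,0x2a,0x14] = f1 c1 35 be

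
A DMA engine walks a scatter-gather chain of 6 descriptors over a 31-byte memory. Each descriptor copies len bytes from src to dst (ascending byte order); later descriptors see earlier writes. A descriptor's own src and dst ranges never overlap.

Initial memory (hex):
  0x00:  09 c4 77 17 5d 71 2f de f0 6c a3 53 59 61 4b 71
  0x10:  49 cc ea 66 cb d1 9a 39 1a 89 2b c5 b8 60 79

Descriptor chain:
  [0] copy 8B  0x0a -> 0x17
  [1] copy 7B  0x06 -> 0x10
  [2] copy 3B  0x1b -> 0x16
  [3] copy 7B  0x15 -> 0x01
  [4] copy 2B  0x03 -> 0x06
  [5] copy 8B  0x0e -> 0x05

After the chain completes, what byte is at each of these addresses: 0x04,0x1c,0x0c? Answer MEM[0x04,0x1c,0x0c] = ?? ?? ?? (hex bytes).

MEM[0x04,0x1c,0x0c] = 49 71 53

  after D0: wrote 8B at 0x17 = a35359614b7149cc
  after D1: wrote 7B at 0x10 = 2fdef06ca35359
  after D2: wrote 3B at 0x16 = 4b7149
  after D3: wrote 7B at 0x01 = 534b714959614b
  after D4: wrote 2B at 0x06 = 7149
  after D5: wrote 8B at 0x05 = 4b712fdef06ca353
query mem[0x04]=0x49, mem[0x1c]=0x71, mem[0x0c]=0x53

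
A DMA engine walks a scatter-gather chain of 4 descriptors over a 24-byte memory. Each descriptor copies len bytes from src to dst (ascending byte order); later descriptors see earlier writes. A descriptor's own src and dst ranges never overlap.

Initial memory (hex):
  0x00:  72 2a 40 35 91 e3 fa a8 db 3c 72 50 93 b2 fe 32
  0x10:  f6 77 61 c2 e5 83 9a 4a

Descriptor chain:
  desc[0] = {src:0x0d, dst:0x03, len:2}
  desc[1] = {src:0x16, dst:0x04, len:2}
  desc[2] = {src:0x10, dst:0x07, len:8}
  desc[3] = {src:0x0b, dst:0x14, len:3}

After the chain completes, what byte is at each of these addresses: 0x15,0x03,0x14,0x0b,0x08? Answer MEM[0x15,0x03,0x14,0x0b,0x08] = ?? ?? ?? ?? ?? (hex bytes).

MEM[0x15,0x03,0x14,0x0b,0x08] = 83 b2 e5 e5 77

[0] 0x0d->0x03 len=2 : b2 fe
[1] 0x16->0x04 len=2 : 9a 4a
[2] 0x10->0x07 len=8 : f6 77 61 c2 e5 83 9a 4a
[3] 0x0b->0x14 len=3 : e5 83 9a
query mem[0x15]=0x83, mem[0x03]=0xb2, mem[0x14]=0xe5, mem[0x0b]=0xe5, mem[0x08]=0x77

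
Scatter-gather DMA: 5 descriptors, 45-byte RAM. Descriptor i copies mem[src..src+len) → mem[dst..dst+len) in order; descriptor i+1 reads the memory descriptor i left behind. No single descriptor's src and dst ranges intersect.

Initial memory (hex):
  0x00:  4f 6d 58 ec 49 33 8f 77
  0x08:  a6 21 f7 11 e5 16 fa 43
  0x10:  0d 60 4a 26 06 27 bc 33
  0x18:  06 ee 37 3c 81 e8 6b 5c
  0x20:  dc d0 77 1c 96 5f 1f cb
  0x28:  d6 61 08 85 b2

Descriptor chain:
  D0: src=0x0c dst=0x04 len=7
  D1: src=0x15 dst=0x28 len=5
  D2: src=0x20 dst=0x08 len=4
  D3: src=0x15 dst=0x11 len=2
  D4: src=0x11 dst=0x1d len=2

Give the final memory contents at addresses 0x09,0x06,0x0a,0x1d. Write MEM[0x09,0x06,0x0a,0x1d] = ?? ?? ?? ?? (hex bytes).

#0 dst[0x04+7] := {0xe5,0x16,0xfa,0x43,0x0d,0x60,0x4a}
#1 dst[0x28+5] := {0x27,0xbc,0x33,0x06,0xee}
#2 dst[0x08+4] := {0xdc,0xd0,0x77,0x1c}
#3 dst[0x11+2] := {0x27,0xbc}
#4 dst[0x1d+2] := {0x27,0xbc}
query mem[0x09]=0xd0, mem[0x06]=0xfa, mem[0x0a]=0x77, mem[0x1d]=0x27

MEM[0x09,0x06,0x0a,0x1d] = d0 fa 77 27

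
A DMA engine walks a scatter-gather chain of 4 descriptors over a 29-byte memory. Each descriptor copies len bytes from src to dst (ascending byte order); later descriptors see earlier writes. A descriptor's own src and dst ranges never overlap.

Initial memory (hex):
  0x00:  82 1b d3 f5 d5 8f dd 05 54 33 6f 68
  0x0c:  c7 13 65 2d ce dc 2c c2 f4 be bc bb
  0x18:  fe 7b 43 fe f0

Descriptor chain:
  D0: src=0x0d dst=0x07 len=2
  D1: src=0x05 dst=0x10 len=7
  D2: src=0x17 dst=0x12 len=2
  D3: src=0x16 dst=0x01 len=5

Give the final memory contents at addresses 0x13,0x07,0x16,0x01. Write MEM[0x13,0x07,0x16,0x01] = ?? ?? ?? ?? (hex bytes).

[0] 0x0d->0x07 len=2 : 13 65
[1] 0x05->0x10 len=7 : 8f dd 13 65 33 6f 68
[2] 0x17->0x12 len=2 : bb fe
[3] 0x16->0x01 len=5 : 68 bb fe 7b 43
query mem[0x13]=0xfe, mem[0x07]=0x13, mem[0x16]=0x68, mem[0x01]=0x68

MEM[0x13,0x07,0x16,0x01] = fe 13 68 68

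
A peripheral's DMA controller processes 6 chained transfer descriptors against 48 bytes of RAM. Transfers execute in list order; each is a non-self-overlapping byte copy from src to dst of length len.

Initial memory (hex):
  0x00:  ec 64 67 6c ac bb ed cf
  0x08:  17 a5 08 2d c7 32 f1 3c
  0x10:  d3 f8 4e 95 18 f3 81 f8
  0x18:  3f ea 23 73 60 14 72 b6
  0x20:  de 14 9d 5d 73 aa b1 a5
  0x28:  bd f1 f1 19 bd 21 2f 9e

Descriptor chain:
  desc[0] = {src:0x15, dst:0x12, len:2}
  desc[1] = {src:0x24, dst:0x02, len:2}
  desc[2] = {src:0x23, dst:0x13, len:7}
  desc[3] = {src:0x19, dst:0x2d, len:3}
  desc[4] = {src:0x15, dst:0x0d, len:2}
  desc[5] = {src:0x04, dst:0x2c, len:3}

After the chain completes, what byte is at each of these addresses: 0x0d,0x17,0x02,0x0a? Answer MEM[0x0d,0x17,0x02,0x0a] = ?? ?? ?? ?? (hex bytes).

MEM[0x0d,0x17,0x02,0x0a] = aa a5 73 08

#0 dst[0x12+2] := {0xf3,0x81}
#1 dst[0x02+2] := {0x73,0xaa}
#2 dst[0x13+7] := {0x5d,0x73,0xaa,0xb1,0xa5,0xbd,0xf1}
#3 dst[0x2d+3] := {0xf1,0x23,0x73}
#4 dst[0x0d+2] := {0xaa,0xb1}
#5 dst[0x2c+3] := {0xac,0xbb,0xed}
query mem[0x0d]=0xaa, mem[0x17]=0xa5, mem[0x02]=0x73, mem[0x0a]=0x08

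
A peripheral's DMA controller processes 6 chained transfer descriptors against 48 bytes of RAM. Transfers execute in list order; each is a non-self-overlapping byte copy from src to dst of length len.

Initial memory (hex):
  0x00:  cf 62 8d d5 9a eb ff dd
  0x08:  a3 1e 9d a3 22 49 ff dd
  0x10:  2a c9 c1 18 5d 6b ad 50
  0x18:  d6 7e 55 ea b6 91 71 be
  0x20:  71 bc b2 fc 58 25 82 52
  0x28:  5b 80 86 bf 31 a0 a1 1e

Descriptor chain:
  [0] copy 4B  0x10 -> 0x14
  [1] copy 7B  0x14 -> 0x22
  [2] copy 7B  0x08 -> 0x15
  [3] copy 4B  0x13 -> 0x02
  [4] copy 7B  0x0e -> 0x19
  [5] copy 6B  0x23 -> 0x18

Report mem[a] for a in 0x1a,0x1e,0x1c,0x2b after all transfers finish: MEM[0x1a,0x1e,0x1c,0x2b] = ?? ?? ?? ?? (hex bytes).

D0: mem[0x14..0x17] <- [2a c9 c1 18]
D1: mem[0x22..0x28] <- [2a c9 c1 18 d6 7e 55]
D2: mem[0x15..0x1b] <- [a3 1e 9d a3 22 49 ff]
D3: mem[0x02..0x05] <- [18 2a a3 1e]
D4: mem[0x19..0x1f] <- [ff dd 2a c9 c1 18 2a]
D5: mem[0x18..0x1d] <- [c9 c1 18 d6 7e 55]
query mem[0x1a]=0x18, mem[0x1e]=0x18, mem[0x1c]=0x7e, mem[0x2b]=0xbf

MEM[0x1a,0x1e,0x1c,0x2b] = 18 18 7e bf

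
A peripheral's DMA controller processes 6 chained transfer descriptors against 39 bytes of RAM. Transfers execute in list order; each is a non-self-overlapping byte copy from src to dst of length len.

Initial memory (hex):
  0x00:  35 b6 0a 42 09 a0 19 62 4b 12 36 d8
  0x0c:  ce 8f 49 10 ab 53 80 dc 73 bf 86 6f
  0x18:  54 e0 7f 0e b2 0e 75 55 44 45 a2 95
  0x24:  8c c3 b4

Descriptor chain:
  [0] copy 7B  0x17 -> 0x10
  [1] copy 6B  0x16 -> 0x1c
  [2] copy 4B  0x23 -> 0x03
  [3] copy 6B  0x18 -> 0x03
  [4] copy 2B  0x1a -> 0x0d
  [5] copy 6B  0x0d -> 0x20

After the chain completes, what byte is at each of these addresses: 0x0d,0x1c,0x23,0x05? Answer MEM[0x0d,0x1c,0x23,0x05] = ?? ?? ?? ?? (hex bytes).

MEM[0x0d,0x1c,0x23,0x05] = 7f 0e 6f 7f

  after D0: wrote 7B at 0x10 = 6f54e07f0eb20e
  after D1: wrote 6B at 0x1c = 0e6f54e07f0e
  after D2: wrote 4B at 0x03 = 958cc3b4
  after D3: wrote 6B at 0x03 = 54e07f0e0e6f
  after D4: wrote 2B at 0x0d = 7f0e
  after D5: wrote 6B at 0x20 = 7f0e106f54e0
query mem[0x0d]=0x7f, mem[0x1c]=0x0e, mem[0x23]=0x6f, mem[0x05]=0x7f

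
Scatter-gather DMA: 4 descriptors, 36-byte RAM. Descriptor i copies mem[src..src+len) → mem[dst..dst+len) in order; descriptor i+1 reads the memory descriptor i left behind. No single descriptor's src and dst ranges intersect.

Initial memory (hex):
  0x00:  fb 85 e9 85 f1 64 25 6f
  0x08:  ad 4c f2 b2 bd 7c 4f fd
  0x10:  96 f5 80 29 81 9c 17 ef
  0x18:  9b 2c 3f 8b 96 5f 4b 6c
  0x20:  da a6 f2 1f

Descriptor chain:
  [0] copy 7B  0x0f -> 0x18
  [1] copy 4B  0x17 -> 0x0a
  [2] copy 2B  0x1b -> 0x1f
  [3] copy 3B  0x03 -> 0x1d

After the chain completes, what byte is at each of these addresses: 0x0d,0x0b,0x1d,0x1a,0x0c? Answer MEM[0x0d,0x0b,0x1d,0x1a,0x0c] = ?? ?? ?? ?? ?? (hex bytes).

D0: mem[0x18..0x1e] <- [fd 96 f5 80 29 81 9c]
D1: mem[0x0a..0x0d] <- [ef fd 96 f5]
D2: mem[0x1f..0x20] <- [80 29]
D3: mem[0x1d..0x1f] <- [85 f1 64]
query mem[0x0d]=0xf5, mem[0x0b]=0xfd, mem[0x1d]=0x85, mem[0x1a]=0xf5, mem[0x0c]=0x96

MEM[0x0d,0x0b,0x1d,0x1a,0x0c] = f5 fd 85 f5 96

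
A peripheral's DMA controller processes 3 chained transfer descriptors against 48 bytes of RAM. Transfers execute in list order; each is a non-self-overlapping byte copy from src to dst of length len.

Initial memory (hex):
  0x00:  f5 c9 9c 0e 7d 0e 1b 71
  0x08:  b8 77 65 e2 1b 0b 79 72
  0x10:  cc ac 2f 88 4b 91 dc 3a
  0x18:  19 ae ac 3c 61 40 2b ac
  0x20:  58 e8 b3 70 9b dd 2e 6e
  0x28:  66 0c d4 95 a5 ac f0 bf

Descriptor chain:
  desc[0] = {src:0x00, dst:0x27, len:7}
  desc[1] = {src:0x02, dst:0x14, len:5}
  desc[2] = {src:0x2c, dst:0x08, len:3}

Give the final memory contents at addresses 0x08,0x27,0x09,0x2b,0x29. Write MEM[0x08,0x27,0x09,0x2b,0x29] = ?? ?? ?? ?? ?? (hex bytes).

MEM[0x08,0x27,0x09,0x2b,0x29] = 0e f5 1b 7d 9c

D0: mem[0x27..0x2d] <- [f5 c9 9c 0e 7d 0e 1b]
D1: mem[0x14..0x18] <- [9c 0e 7d 0e 1b]
D2: mem[0x08..0x0a] <- [0e 1b f0]
query mem[0x08]=0x0e, mem[0x27]=0xf5, mem[0x09]=0x1b, mem[0x2b]=0x7d, mem[0x29]=0x9c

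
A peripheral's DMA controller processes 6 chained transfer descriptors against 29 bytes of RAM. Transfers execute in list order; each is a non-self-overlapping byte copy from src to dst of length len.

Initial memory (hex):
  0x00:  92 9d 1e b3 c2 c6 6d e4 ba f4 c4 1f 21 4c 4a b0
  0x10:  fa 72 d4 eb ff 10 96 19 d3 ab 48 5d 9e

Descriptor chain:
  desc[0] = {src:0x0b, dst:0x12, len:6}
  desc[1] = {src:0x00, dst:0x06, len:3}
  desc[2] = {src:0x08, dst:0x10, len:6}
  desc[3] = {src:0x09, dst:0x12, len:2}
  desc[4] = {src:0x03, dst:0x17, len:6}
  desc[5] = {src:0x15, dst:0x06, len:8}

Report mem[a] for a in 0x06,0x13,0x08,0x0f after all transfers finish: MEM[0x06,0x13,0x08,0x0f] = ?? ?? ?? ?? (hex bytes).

MEM[0x06,0x13,0x08,0x0f] = 4c c4 b3 b0

  after D0: wrote 6B at 0x12 = 1f214c4ab0fa
  after D1: wrote 3B at 0x06 = 929d1e
  after D2: wrote 6B at 0x10 = 1ef4c41f214c
  after D3: wrote 2B at 0x12 = f4c4
  after D4: wrote 6B at 0x17 = b3c2c6929d1e
  after D5: wrote 8B at 0x06 = 4cb0b3c2c6929d1e
query mem[0x06]=0x4c, mem[0x13]=0xc4, mem[0x08]=0xb3, mem[0x0f]=0xb0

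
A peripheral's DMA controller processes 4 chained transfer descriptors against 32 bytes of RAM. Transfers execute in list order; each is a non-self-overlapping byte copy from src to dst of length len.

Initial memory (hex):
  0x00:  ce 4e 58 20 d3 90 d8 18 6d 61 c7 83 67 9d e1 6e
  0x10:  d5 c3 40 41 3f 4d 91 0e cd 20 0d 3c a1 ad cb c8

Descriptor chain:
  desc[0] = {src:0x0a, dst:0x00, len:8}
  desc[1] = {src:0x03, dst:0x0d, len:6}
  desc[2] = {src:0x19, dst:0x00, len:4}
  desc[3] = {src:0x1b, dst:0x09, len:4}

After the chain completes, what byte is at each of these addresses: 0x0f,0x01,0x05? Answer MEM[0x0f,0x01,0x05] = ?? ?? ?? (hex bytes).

MEM[0x0f,0x01,0x05] = 6e 0d 6e

#0 dst[0x00+8] := {0xc7,0x83,0x67,0x9d,0xe1,0x6e,0xd5,0xc3}
#1 dst[0x0d+6] := {0x9d,0xe1,0x6e,0xd5,0xc3,0x6d}
#2 dst[0x00+4] := {0x20,0x0d,0x3c,0xa1}
#3 dst[0x09+4] := {0x3c,0xa1,0xad,0xcb}
query mem[0x0f]=0x6e, mem[0x01]=0x0d, mem[0x05]=0x6e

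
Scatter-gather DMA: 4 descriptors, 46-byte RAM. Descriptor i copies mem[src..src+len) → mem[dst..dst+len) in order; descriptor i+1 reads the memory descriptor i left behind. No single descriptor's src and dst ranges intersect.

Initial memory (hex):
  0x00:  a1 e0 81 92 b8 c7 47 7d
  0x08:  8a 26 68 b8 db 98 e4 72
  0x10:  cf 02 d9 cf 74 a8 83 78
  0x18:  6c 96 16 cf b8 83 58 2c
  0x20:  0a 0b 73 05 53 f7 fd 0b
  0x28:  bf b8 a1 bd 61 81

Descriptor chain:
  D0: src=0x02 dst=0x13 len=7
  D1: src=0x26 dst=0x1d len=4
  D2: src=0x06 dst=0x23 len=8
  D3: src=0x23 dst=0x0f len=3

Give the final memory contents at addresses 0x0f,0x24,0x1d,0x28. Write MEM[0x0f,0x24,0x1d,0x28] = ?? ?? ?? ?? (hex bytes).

MEM[0x0f,0x24,0x1d,0x28] = 47 7d fd b8

  after D0: wrote 7B at 0x13 = 8192b8c7477d8a
  after D1: wrote 4B at 0x1d = fd0bbfb8
  after D2: wrote 8B at 0x23 = 477d8a2668b8db98
  after D3: wrote 3B at 0x0f = 477d8a
query mem[0x0f]=0x47, mem[0x24]=0x7d, mem[0x1d]=0xfd, mem[0x28]=0xb8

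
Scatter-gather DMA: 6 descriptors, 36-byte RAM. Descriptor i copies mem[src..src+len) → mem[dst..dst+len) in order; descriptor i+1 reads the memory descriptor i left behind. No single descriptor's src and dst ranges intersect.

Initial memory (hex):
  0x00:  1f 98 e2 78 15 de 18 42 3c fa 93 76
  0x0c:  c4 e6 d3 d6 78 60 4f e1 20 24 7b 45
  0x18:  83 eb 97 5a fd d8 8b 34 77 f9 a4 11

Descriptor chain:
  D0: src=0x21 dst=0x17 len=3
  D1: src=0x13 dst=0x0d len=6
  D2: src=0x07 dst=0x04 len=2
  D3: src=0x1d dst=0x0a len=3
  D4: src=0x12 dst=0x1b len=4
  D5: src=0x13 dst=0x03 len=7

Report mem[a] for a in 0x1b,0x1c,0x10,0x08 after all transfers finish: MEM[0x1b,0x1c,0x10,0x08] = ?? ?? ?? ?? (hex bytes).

[0] 0x21->0x17 len=3 : f9 a4 11
[1] 0x13->0x0d len=6 : e1 20 24 7b f9 a4
[2] 0x07->0x04 len=2 : 42 3c
[3] 0x1d->0x0a len=3 : d8 8b 34
[4] 0x12->0x1b len=4 : a4 e1 20 24
[5] 0x13->0x03 len=7 : e1 20 24 7b f9 a4 11
query mem[0x1b]=0xa4, mem[0x1c]=0xe1, mem[0x10]=0x7b, mem[0x08]=0xa4

MEM[0x1b,0x1c,0x10,0x08] = a4 e1 7b a4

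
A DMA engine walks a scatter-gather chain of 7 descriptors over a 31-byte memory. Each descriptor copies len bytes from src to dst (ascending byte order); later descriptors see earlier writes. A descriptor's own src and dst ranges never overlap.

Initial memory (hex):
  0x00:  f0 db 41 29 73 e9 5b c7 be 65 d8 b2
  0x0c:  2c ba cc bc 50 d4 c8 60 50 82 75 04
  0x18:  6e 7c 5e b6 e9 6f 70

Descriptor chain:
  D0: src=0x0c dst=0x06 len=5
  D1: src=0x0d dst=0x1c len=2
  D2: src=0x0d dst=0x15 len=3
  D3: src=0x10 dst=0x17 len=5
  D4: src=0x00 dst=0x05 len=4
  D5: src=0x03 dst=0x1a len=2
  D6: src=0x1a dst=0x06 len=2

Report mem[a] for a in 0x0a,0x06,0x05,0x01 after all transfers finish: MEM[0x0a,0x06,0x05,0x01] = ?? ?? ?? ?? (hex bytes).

  after D0: wrote 5B at 0x06 = 2cbaccbc50
  after D1: wrote 2B at 0x1c = bacc
  after D2: wrote 3B at 0x15 = baccbc
  after D3: wrote 5B at 0x17 = 50d4c86050
  after D4: wrote 4B at 0x05 = f0db4129
  after D5: wrote 2B at 0x1a = 2973
  after D6: wrote 2B at 0x06 = 2973
query mem[0x0a]=0x50, mem[0x06]=0x29, mem[0x05]=0xf0, mem[0x01]=0xdb

MEM[0x0a,0x06,0x05,0x01] = 50 29 f0 db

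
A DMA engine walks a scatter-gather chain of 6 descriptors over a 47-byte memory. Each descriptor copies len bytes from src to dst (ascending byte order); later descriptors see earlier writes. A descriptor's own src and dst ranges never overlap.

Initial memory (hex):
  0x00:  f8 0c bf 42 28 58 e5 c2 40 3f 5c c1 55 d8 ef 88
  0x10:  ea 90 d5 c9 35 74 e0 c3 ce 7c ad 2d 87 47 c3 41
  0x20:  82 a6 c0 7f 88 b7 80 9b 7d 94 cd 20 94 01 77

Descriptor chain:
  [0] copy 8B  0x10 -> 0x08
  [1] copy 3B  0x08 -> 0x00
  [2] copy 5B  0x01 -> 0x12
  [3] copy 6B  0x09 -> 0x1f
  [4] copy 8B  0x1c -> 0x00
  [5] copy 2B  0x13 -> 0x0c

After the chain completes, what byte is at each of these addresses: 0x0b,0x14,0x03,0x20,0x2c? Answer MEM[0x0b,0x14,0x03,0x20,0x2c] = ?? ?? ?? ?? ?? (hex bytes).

MEM[0x0b,0x14,0x03,0x20,0x2c] = c9 42 90 d5 94

D0: mem[0x08..0x0f] <- [ea 90 d5 c9 35 74 e0 c3]
D1: mem[0x00..0x02] <- [ea 90 d5]
D2: mem[0x12..0x16] <- [90 d5 42 28 58]
D3: mem[0x1f..0x24] <- [90 d5 c9 35 74 e0]
D4: mem[0x00..0x07] <- [87 47 c3 90 d5 c9 35 74]
D5: mem[0x0c..0x0d] <- [d5 42]
query mem[0x0b]=0xc9, mem[0x14]=0x42, mem[0x03]=0x90, mem[0x20]=0xd5, mem[0x2c]=0x94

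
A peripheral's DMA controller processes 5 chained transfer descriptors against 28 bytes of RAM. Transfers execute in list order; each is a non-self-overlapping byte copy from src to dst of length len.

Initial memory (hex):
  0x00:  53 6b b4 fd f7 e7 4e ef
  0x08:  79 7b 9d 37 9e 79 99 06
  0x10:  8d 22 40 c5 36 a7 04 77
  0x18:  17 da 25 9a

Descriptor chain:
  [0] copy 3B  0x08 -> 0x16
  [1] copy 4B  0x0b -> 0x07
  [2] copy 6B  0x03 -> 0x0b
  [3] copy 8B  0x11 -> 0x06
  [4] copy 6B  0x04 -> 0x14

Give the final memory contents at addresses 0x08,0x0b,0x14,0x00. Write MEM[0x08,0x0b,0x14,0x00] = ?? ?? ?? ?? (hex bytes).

MEM[0x08,0x0b,0x14,0x00] = c5 79 f7 53

#0 dst[0x16+3] := {0x79,0x7b,0x9d}
#1 dst[0x07+4] := {0x37,0x9e,0x79,0x99}
#2 dst[0x0b+6] := {0xfd,0xf7,0xe7,0x4e,0x37,0x9e}
#3 dst[0x06+8] := {0x22,0x40,0xc5,0x36,0xa7,0x79,0x7b,0x9d}
#4 dst[0x14+6] := {0xf7,0xe7,0x22,0x40,0xc5,0x36}
query mem[0x08]=0xc5, mem[0x0b]=0x79, mem[0x14]=0xf7, mem[0x00]=0x53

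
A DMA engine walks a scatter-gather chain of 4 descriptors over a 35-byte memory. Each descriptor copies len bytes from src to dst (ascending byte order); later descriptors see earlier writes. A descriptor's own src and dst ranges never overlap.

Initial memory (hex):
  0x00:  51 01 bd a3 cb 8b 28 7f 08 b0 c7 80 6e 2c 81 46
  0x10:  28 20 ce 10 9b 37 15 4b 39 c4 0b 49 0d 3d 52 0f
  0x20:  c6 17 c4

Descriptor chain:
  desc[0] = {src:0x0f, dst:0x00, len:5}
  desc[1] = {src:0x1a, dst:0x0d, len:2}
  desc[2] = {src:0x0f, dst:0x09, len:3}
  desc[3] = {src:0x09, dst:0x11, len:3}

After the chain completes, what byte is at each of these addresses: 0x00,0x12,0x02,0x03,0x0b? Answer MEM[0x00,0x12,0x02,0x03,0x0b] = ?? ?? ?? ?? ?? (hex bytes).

MEM[0x00,0x12,0x02,0x03,0x0b] = 46 28 20 ce 20

D0: mem[0x00..0x04] <- [46 28 20 ce 10]
D1: mem[0x0d..0x0e] <- [0b 49]
D2: mem[0x09..0x0b] <- [46 28 20]
D3: mem[0x11..0x13] <- [46 28 20]
query mem[0x00]=0x46, mem[0x12]=0x28, mem[0x02]=0x20, mem[0x03]=0xce, mem[0x0b]=0x20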